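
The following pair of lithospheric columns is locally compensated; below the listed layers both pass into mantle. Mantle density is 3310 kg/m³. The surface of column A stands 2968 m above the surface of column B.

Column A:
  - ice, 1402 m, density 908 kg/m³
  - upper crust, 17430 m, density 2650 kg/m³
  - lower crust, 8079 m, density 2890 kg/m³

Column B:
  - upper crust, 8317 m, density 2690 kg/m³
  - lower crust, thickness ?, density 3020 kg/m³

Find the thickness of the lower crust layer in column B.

11300 m

Take the compensation level at the base of the deeper column (depth z_c below the surface of column A) and equate Σ ρ_i t_i down to z_c; mantle fills any gap and the z_c terms cancel.
Column A: 1402×908 + 17430×2650 + 8079×2890 + (z_c − 26911)×3310
Column B: 2968×0 + 8317×2690 + x×3020 + (z_c − 2968 − 8317 − x)×3310
The z_c×3310 term appears on both sides and cancels. Collect the known terms of each column as K = Σ(ρt)_known − 3310 × (depth of known layers): K_A = 70810826 − 3310×26911 = −18264584; K_B = 22372730 − 3310×(2968 + 8317) = −14980620.
Balance: K_A = K_B − x×(3310 − 3020), so x = (K_B − K_A)/(3310 − 3020) = 3283960/290 = 11300 m.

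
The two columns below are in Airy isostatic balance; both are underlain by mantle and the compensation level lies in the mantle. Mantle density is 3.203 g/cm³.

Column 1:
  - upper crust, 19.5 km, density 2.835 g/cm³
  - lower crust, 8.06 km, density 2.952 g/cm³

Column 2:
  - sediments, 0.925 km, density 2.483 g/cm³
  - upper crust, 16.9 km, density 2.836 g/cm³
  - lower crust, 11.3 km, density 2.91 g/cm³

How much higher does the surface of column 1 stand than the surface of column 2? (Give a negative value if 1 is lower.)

For any compensation level in the mantle, the mantle terms cancel and isostasy reduces to e = (Σt_1 − Σt_2) − (Σ(ρt)_1 − Σ(ρt)_2) / ρ_m.
Σt_1 = 27.56 km; Σt_2 = 29.125 km; Σ(ρt)_1 = 79.07562; Σ(ρt)_2 = 83.108175 (in km·g/cm³).
e = (27.56 − 29.125) − (79.07562 − 83.108175) / 3.203 = −0.306 km.

−0.306 km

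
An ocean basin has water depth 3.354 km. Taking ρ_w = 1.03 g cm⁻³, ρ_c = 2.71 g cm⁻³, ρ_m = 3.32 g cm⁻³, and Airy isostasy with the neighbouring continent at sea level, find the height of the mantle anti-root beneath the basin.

By Archimedes' principle applied to the lithosphere: replacing crust with seawater at the top is compensated by replacing crust with mantle at the base: d (ρ_c − ρ_w) = a (ρ_m − ρ_c).
a = d (ρ_c − ρ_w)/(ρ_m − ρ_c) = 3.354 km × 1.68/0.61 = 9.24 km.

9.24 km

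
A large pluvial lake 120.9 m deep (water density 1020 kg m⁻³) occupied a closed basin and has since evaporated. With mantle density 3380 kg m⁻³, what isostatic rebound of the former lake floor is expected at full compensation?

36.5 m

u = d ρ_w/ρ_m = 120.9 m × 1020/3380 = 36.5 m.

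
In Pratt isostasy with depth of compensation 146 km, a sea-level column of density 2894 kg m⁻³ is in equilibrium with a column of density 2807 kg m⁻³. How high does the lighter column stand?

ρ_ref D = ρ (D + h) → h = D (ρ_ref − ρ)/ρ.
h = 146 km × (2894 − 2807)/2807 = 4.53 km.

4.53 km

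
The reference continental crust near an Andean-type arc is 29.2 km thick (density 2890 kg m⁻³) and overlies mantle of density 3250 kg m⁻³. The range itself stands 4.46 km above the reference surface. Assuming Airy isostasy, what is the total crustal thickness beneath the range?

Root depth r = h ρ_c / (ρ_m − ρ_c) = 4.46 km × 2890 / 360 = 35.8 km.
Total thickness = T + h + r = 29.2 km + 4.46 km + 35.8 km = 69.5 km.

69.5 km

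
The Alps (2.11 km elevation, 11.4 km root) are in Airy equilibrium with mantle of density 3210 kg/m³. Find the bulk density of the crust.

2710 kg/m³

ρ_c h = (ρ_m − ρ_c) r → ρ_c (h + r) = ρ_m r → ρ_c = ρ_m r / (h + r).
ρ_c = 3210 × 11.4 km / (2.11 km + 11.4 km) = 2710 kg/m³.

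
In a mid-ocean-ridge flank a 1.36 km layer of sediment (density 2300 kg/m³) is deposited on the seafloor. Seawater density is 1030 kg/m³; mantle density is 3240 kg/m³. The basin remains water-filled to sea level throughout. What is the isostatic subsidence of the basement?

Submarine loading: the sediment displaces seawater, and the subsidence is in turn flooded, so s (ρ_m − ρ_w) = t (ρ_sed − ρ_w).
s = 1.36 km × (2300 − 1030) / (3240 − 1030) = 0.782 km.

0.782 km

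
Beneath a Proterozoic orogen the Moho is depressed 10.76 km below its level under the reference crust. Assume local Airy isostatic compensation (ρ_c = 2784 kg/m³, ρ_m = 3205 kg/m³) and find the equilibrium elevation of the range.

1.63 km

Equating mass per unit area of the two columns: ρ_c h = (ρ_m − ρ_c) r.
h = r (ρ_m − ρ_c) / ρ_c = 10.76 km × (3205 − 2784) / 2784 = 1.63 km.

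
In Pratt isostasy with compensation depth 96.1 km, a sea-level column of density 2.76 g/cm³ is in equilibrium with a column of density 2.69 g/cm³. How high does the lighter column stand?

ρ_ref D = ρ (D + h) → h = D (ρ_ref − ρ)/ρ.
h = 96.1 km × (2.76 − 2.69)/2.69 = 2.5 km.

2.5 km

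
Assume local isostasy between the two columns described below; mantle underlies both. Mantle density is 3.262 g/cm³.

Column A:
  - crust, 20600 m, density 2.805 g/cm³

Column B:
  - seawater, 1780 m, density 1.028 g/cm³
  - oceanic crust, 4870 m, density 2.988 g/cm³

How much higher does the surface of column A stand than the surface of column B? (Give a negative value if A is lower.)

For any compensation level in the mantle, the mantle terms cancel and isostasy reduces to e = (Σt_A − Σt_B) − (Σ(ρt)_A − Σ(ρt)_B) / ρ_m.
Σt_A = 20600 m; Σt_B = 6650 m; Σ(ρt)_A = 57783; Σ(ρt)_B = 16381.4 (in m·g/cm³).
e = (20600 − 6650) − (57783 − 16381.4) / 3.262 = 1260 m.

1260 m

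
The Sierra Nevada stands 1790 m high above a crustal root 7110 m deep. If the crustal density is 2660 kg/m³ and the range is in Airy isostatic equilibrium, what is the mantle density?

3330 kg/m³

Airy balance: ρ_c h = (ρ_m − ρ_c) r → ρ_m = ρ_c (1 + h/r).
ρ_m = 2660 × (1 + 1790 m/7110 m) = 3330 kg/m³.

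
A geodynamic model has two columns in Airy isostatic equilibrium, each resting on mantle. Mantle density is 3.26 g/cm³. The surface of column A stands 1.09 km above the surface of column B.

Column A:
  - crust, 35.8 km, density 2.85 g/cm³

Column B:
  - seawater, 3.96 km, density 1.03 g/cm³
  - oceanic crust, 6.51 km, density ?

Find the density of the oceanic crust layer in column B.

Take the compensation level at the base of the deeper column (depth z_c below the surface of column A) and equate Σ ρ_i t_i down to z_c; mantle fills any gap and the z_c terms cancel.
Column A: 35.8×2.85 + (z_c − 35.8)×3.26
Column B: 1.09×0 + 3.96×1.03 + 6.51×ρ + (z_c − 1.09 − 10.47)×3.26
The z_c×3.26 term appears on both sides and cancels. Collect the known terms of each column as K = Σ(ρt)_known − 3.26 × (depth of known layers): K_A = 102.03 − 3.26×35.8 = −14.678; K_B = 4.0788 − 3.26×(1.09 + 10.47) = −33.6068.
Balance: K_A = K_B + 6.51×ρ, so ρ = (K_A − K_B)/6.51 = 18.9288/6.51 = 2.91 g/cm³.

2.91 g/cm³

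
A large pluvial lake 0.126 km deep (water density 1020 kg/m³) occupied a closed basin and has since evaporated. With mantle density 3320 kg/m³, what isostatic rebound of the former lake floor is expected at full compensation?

0.0387 km

u = d ρ_w/ρ_m = 0.126 km × 1020/3320 = 0.0387 km.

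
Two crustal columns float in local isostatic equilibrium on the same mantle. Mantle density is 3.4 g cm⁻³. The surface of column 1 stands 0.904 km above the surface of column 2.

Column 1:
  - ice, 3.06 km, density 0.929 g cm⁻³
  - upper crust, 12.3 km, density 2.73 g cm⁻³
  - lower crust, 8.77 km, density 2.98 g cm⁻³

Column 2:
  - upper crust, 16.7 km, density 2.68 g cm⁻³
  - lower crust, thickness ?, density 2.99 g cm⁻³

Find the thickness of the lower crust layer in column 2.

Take the compensation level at the base of the deeper column (depth z_c below the surface of column 1) and equate Σ ρ_i t_i down to z_c; mantle fills any gap and the z_c terms cancel.
Column 1: 3.06×0.929 + 12.3×2.73 + 8.77×2.98 + (z_c − 24.13)×3.4
Column 2: 0.904×0 + 16.7×2.68 + x×2.99 + (z_c − 0.904 − 16.7 − x)×3.4
The z_c×3.4 term appears on both sides and cancels. Collect the known terms of each column as K = Σ(ρt)_known − 3.4 × (depth of known layers): K_1 = 62.55634 − 3.4×24.13 = −19.48566; K_2 = 44.756 − 3.4×(0.904 + 16.7) = −15.0976.
Balance: K_1 = K_2 − x×(3.4 − 2.99), so x = (K_2 − K_1)/(3.4 − 2.99) = 4.38806/0.41 = 10.7 km.

10.7 km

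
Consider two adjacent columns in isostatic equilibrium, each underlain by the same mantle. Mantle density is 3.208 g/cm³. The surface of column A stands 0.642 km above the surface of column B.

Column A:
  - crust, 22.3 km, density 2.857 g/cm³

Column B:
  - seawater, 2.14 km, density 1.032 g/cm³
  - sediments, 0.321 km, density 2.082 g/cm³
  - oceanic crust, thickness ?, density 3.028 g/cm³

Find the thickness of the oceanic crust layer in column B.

4.16 km

Take the compensation level at the base of the deeper column (depth z_c below the surface of column A) and equate Σ ρ_i t_i down to z_c; mantle fills any gap and the z_c terms cancel.
Column A: 22.3×2.857 + (z_c − 22.3)×3.208
Column B: 0.642×0 + 2.14×1.032 + 0.321×2.082 + x×3.028 + (z_c − 0.642 − 2.461 − x)×3.208
The z_c×3.208 term appears on both sides and cancels. Collect the known terms of each column as K = Σ(ρt)_known − 3.208 × (depth of known layers): K_A = 63.7111 − 3.208×22.3 = −7.8273; K_B = 2.876802 − 3.208×(0.642 + 2.461) = −7.077622.
Balance: K_A = K_B − x×(3.208 − 3.028), so x = (K_B − K_A)/(3.208 − 3.028) = 0.749678/0.18 = 4.16 km.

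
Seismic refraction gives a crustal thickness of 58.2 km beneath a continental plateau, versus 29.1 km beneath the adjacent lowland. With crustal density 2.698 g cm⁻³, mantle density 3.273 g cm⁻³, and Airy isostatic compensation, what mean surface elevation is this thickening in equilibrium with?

Excess crust Δ = 58.2 km − 29.1 km = 29.1 km, split between elevation h and root r with h + r = Δ.
Airy balance ρ_c h = (ρ_m − ρ_c) r gives r = h ρ_c/(ρ_m − ρ_c), so h (1 + ρ_c/(ρ_m − ρ_c)) = Δ, i.e. h = Δ (ρ_m − ρ_c)/ρ_m.
h = 29.1 km × 0.575/3.273 = 5.11 km.

5.11 km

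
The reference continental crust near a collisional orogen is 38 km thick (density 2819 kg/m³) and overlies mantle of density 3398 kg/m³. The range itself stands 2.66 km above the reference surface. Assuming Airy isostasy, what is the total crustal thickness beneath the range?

Root depth r = h ρ_c / (ρ_m − ρ_c) = 2.66 km × 2819 / 579 = 12.95 km.
Total thickness = T + h + r = 38 km + 2.66 km + 12.95 km = 53.6 km.

53.6 km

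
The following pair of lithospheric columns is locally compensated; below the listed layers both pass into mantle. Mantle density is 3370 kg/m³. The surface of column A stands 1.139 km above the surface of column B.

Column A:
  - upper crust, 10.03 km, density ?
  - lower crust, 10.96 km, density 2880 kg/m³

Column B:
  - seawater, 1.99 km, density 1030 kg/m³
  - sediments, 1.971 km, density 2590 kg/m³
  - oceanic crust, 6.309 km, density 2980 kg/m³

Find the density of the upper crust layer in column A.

Take the compensation level at the base of the deeper column (depth z_c below the surface of column A) and equate Σ ρ_i t_i down to z_c; mantle fills any gap and the z_c terms cancel.
Column A: 10.03×ρ + 10.96×2880 + (z_c − 20.99)×3370
Column B: 1.139×0 + 1.99×1030 + 1.971×2590 + 6.309×2980 + (z_c − 1.139 − 10.27)×3370
The z_c×3370 term appears on both sides and cancels. Collect the known terms of each column as K = Σ(ρt)_known − 3370 × (depth of known layers): K_A = 31564.8 − 3370×20.99 = −39171.5; K_B = 25955.41 − 3370×(1.139 + 10.27) = −12492.92.
Balance: K_A + 10.03×ρ = K_B, so ρ = (K_B − K_A)/10.03 = 26678.6/10.03 = 2660 kg/m³.

2660 kg/m³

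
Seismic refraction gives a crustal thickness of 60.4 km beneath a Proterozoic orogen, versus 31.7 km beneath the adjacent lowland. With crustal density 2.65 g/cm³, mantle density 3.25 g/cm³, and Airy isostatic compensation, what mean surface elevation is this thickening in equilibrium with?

5.3 km

Excess crust Δ = 60.4 km − 31.7 km = 28.7 km, split between elevation h and root r with h + r = Δ.
Airy balance ρ_c h = (ρ_m − ρ_c) r gives r = h ρ_c/(ρ_m − ρ_c), so h (1 + ρ_c/(ρ_m − ρ_c)) = Δ, i.e. h = Δ (ρ_m − ρ_c)/ρ_m.
h = 28.7 km × 0.6/3.25 = 5.3 km.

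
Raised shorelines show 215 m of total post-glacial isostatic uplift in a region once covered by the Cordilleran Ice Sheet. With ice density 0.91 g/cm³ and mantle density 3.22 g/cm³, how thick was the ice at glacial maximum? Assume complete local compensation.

u = t ρ_ice/ρ_m → t = u ρ_m/ρ_ice = 215 m × 3.22/0.91 = 761 m.

761 m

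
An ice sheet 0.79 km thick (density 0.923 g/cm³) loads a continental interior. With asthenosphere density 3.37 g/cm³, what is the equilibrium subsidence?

0.216 km

Equating mass per unit area of the two columns: the ice load ρ_ice t is balanced by mantle displaced below, ρ_m s.
s = t ρ_ice / ρ_m = 0.79 km × 0.923/3.37 = 0.216 km.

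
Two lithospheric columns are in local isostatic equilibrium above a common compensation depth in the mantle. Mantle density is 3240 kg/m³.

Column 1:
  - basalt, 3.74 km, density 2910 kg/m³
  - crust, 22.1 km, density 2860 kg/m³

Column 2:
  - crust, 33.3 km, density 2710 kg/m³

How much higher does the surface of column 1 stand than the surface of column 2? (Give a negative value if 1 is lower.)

−2.47 km

For any compensation level in the mantle, the mantle terms cancel and isostasy reduces to e = (Σt_1 − Σt_2) − (Σ(ρt)_1 − Σ(ρt)_2) / ρ_m.
Σt_1 = 25.84 km; Σt_2 = 33.3 km; Σ(ρt)_1 = 74089.4; Σ(ρt)_2 = 90243 (in km·kg/m³).
e = (25.84 − 33.3) − (74089.4 − 90243) / 3240 = −2.47 km.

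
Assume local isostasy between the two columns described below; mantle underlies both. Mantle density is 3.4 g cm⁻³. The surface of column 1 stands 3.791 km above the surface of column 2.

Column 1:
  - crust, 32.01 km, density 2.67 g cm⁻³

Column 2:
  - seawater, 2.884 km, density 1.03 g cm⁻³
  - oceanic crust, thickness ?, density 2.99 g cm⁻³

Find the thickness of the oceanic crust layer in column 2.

Take the compensation level at the base of the deeper column (depth z_c below the surface of column 1) and equate Σ ρ_i t_i down to z_c; mantle fills any gap and the z_c terms cancel.
Column 1: 32.01×2.67 + (z_c − 32.01)×3.4
Column 2: 3.791×0 + 2.884×1.03 + x×2.99 + (z_c − 3.791 − 2.884 − x)×3.4
The z_c×3.4 term appears on both sides and cancels. Collect the known terms of each column as K = Σ(ρt)_known − 3.4 × (depth of known layers): K_1 = 85.4667 − 3.4×32.01 = −23.3673; K_2 = 2.97052 − 3.4×(3.791 + 2.884) = −19.72448.
Balance: K_1 = K_2 − x×(3.4 − 2.99), so x = (K_2 − K_1)/(3.4 − 2.99) = 3.64282/0.41 = 8.88 km.

8.88 km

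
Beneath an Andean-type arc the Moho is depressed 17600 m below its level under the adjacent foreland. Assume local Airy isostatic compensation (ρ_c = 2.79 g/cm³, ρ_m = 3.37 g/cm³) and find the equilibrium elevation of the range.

3660 m

For local isostatic compensation: ρ_c h = (ρ_m − ρ_c) r.
h = r (ρ_m − ρ_c) / ρ_c = 17600 m × (3.37 − 2.79) / 2.79 = 3660 m.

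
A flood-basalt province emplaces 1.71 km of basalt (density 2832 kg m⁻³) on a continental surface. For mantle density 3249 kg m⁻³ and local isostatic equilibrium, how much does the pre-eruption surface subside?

1.49 km

Subaerial loading: s = t ρ_load / ρ_m.
s = 1.71 km × 2832/3249 = 1.49 km.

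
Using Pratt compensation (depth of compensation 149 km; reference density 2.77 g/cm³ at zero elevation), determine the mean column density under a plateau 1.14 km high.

2.75 g/cm³

Pratt balance: ρ_ref D = ρ (D + h).
ρ = ρ_ref D/(D + h) = 2.77 × 149 km/(149 km + 1.14 km) = 2.75 g/cm³.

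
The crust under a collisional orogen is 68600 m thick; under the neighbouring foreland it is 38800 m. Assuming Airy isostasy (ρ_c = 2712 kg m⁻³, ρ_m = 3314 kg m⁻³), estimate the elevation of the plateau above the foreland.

Excess crust Δ = 68600 m − 38800 m = 29800 m, split between elevation h and root r with h + r = Δ.
Airy balance ρ_c h = (ρ_m − ρ_c) r gives r = h ρ_c/(ρ_m − ρ_c), so h (1 + ρ_c/(ρ_m − ρ_c)) = Δ, i.e. h = Δ (ρ_m − ρ_c)/ρ_m.
h = 29800 m × 602/3314 = 5410 m.

5410 m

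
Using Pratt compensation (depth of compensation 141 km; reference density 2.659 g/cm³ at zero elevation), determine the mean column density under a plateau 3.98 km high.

2.59 g/cm³

Pratt balance: ρ_ref D = ρ (D + h).
ρ = ρ_ref D/(D + h) = 2.659 × 141 km/(141 km + 3.98 km) = 2.59 g/cm³.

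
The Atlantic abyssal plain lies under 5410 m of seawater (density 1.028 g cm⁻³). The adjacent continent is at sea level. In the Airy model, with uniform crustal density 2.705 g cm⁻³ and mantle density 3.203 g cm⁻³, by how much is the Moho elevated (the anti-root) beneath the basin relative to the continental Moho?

18200 m

For local isostatic compensation: replacing crust with seawater at the top is compensated by replacing crust with mantle at the base: d (ρ_c − ρ_w) = a (ρ_m − ρ_c).
a = d (ρ_c − ρ_w)/(ρ_m − ρ_c) = 5410 m × 1.677/0.498 = 18200 m.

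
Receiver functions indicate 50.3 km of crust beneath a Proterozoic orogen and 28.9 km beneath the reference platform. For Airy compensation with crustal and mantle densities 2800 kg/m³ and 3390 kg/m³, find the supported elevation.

3.72 km

Excess crust Δ = 50.3 km − 28.9 km = 21.4 km, split between elevation h and root r with h + r = Δ.
Airy balance ρ_c h = (ρ_m − ρ_c) r gives r = h ρ_c/(ρ_m − ρ_c), so h (1 + ρ_c/(ρ_m − ρ_c)) = Δ, i.e. h = Δ (ρ_m − ρ_c)/ρ_m.
h = 21.4 km × 590/3390 = 3.72 km.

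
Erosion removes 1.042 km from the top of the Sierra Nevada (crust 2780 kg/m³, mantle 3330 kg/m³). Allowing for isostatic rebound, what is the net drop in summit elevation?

Rebound u = e ρ_c/ρ_m = 1.042 km × 2780/3330 = 0.8699 km.
Net surface drop = e − u = 1.042 km − 0.8699 km = e (ρ_m − ρ_c)/ρ_m = 0.172 km.

0.172 km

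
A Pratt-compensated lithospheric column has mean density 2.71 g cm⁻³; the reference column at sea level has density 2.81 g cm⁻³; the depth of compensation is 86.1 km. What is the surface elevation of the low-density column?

ρ_ref D = ρ (D + h) → h = D (ρ_ref − ρ)/ρ.
h = 86.1 km × (2.81 − 2.71)/2.71 = 3.18 km.

3.18 km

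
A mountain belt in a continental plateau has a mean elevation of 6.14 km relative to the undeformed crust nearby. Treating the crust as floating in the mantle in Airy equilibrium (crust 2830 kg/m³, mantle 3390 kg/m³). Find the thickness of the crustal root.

Balancing pressure at the compensation depth: the weight of the topography is balanced by the buoyancy of the root, ρ_c h = (ρ_m − ρ_c) r.
r = h · ρ_c / (ρ_m − ρ_c) = 6.14 km × 2830 / (3390 − 2830) = 31 km.

31 km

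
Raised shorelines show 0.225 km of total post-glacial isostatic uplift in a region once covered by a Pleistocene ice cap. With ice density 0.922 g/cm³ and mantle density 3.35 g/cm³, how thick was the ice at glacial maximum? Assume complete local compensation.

0.818 km

u = t ρ_ice/ρ_m → t = u ρ_m/ρ_ice = 0.225 km × 3.35/0.922 = 0.818 km.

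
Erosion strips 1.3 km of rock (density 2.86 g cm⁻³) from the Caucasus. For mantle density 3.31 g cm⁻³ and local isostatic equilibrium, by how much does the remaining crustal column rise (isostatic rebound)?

1.12 km

Unloading: uplift u = e ρ_c/ρ_m = 1.3 km × 2.86/3.31 = 1.12 km.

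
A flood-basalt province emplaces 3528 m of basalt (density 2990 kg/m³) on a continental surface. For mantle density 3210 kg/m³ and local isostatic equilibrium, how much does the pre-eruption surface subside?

Subaerial loading: s = t ρ_load / ρ_m.
s = 3528 m × 2990/3210 = 3290 m.

3290 m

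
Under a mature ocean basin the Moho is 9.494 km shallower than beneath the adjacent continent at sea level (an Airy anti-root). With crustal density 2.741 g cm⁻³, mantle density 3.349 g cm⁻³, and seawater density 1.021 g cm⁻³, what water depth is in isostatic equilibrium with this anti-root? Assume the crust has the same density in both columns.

Replacing a thickness d of crust by seawater at the top must be balanced by replacing crust with mantle at the base: d (ρ_c − ρ_w) = a (ρ_m − ρ_c).
d = a (ρ_m − ρ_c)/(ρ_c − ρ_w) = 9.494 km × 0.608/1.72 = 3.36 km.

3.36 km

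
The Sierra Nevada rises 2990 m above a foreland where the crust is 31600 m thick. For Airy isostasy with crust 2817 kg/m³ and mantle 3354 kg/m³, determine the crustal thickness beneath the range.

Root depth r = h ρ_c / (ρ_m − ρ_c) = 2990 m × 2817 / 537 = 15680 m.
Total thickness = T + h + r = 31600 m + 2990 m + 15680 m = 50300 m.

50300 m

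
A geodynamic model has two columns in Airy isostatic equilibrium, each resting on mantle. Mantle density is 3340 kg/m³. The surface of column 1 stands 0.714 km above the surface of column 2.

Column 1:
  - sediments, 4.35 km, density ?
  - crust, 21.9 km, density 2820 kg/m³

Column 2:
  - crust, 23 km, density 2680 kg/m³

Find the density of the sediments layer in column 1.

Take the compensation level at the base of the deeper column (depth z_c below the surface of column 1) and equate Σ ρ_i t_i down to z_c; mantle fills any gap and the z_c terms cancel.
Column 1: 4.35×ρ + 21.9×2820 + (z_c − 26.25)×3340
Column 2: 0.714×0 + 23×2680 + (z_c − 0.714 − 23)×3340
The z_c×3340 term appears on both sides and cancels. Collect the known terms of each column as K = Σ(ρt)_known − 3340 × (depth of known layers): K_1 = 61758 − 3340×26.25 = −25917; K_2 = 61640 − 3340×(0.714 + 23) = −17564.76.
Balance: K_1 + 4.35×ρ = K_2, so ρ = (K_2 − K_1)/4.35 = 8352.24/4.35 = 1920 kg/m³.

1920 kg/m³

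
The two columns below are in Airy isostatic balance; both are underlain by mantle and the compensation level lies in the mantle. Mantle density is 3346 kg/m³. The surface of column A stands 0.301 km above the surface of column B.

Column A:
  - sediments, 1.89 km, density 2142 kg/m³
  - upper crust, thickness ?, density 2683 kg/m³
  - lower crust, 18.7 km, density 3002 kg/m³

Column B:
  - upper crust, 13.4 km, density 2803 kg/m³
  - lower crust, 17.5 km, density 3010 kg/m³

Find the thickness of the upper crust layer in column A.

8.23 km

Take the compensation level at the base of the deeper column (depth z_c below the surface of column A) and equate Σ ρ_i t_i down to z_c; mantle fills any gap and the z_c terms cancel.
Column A: 1.89×2142 + x×2683 + 18.7×3002 + (z_c − 20.59 − x)×3346
Column B: 0.301×0 + 13.4×2803 + 17.5×3010 + (z_c − 0.301 − 30.9)×3346
The z_c×3346 term appears on both sides and cancels. Collect the known terms of each column as K = Σ(ρt)_known − 3346 × (depth of known layers): K_A = 60185.78 − 3346×20.59 = −8708.36; K_B = 90235.2 − 3346×(0.301 + 30.9) = −14163.346.
Balance: K_A − x×(3346 − 2683) = K_B, so x = (K_A − K_B)/(3346 − 2683) = 5454.99/663 = 8.23 km.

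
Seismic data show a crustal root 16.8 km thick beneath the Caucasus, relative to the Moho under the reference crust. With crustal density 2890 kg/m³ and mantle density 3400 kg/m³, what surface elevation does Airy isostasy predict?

2.96 km

Balancing pressure at the compensation depth: ρ_c h = (ρ_m − ρ_c) r.
h = r (ρ_m − ρ_c) / ρ_c = 16.8 km × (3400 − 2890) / 2890 = 2.96 km.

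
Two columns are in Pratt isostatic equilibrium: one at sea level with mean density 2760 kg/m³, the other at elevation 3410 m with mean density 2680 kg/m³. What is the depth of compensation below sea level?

ρ_ref D = ρ (D + h) → D (ρ_ref − ρ) = ρ h.
D = ρ h/(ρ_ref − ρ) = 2680 × 3410 m/(2760 − 2680) = 114000 m.

114000 m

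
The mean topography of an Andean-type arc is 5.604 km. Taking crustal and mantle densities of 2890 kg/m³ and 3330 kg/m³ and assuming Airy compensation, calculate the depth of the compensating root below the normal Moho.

36.8 km

Equating mass per unit area of the two columns: the weight of the topography is balanced by the buoyancy of the root, ρ_c h = (ρ_m − ρ_c) r.
r = h · ρ_c / (ρ_m − ρ_c) = 5.604 km × 2890 / (3330 − 2890) = 36.8 km.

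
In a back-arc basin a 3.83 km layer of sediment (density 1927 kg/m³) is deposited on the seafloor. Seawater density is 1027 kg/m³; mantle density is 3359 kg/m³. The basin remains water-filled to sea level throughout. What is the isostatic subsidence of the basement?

Submarine loading: the sediment displaces seawater, and the subsidence is in turn flooded, so s (ρ_m − ρ_w) = t (ρ_sed − ρ_w).
s = 3.83 km × (1927 − 1027) / (3359 − 1027) = 1.48 km.

1.48 km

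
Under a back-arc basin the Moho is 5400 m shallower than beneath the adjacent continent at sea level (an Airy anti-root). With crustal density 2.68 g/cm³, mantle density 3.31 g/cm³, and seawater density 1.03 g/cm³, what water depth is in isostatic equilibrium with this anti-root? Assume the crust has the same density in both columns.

Replacing a thickness d of crust by seawater at the top must be balanced by replacing crust with mantle at the base: d (ρ_c − ρ_w) = a (ρ_m − ρ_c).
d = a (ρ_m − ρ_c)/(ρ_c − ρ_w) = 5400 m × 0.63/1.65 = 2060 m.

2060 m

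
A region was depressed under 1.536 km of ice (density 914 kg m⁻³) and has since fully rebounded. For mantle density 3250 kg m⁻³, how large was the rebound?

Removing the load lets mantle flow back in; uplift u satisfies ρ_ice t = ρ_m u.
u = t ρ_ice/ρ_m = 1.536 km × 914/3250 = 0.432 km.

0.432 km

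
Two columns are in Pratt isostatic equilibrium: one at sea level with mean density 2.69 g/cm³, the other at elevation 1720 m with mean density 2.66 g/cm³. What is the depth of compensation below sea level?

ρ_ref D = ρ (D + h) → D (ρ_ref − ρ) = ρ h.
D = ρ h/(ρ_ref − ρ) = 2.66 × 1720 m/(2.69 − 2.66) = 153000 m.

153000 m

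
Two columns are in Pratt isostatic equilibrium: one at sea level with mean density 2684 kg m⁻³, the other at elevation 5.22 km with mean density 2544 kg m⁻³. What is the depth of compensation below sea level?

94.9 km

ρ_ref D = ρ (D + h) → D (ρ_ref − ρ) = ρ h.
D = ρ h/(ρ_ref − ρ) = 2544 × 5.22 km/(2684 − 2544) = 94.9 km.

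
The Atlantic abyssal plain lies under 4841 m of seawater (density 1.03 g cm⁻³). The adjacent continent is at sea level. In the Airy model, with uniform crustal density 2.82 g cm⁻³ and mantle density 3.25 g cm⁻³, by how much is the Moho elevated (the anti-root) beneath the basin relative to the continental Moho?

20200 m

By Archimedes' principle applied to the lithosphere: replacing crust with seawater at the top is compensated by replacing crust with mantle at the base: d (ρ_c − ρ_w) = a (ρ_m − ρ_c).
a = d (ρ_c − ρ_w)/(ρ_m − ρ_c) = 4841 m × 1.79/0.43 = 20200 m.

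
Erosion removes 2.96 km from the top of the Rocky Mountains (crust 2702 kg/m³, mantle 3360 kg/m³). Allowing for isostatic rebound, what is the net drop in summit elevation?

0.58 km

Rebound u = e ρ_c/ρ_m = 2.96 km × 2702/3360 = 2.38 km.
Net surface drop = e − u = 2.96 km − 2.38 km = e (ρ_m − ρ_c)/ρ_m = 0.58 km.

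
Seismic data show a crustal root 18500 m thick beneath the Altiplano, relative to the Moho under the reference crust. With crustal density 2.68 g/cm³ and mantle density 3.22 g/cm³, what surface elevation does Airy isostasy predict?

3730 m

In Airy isostatic equilibrium: ρ_c h = (ρ_m − ρ_c) r.
h = r (ρ_m − ρ_c) / ρ_c = 18500 m × (3.22 − 2.68) / 2.68 = 3730 m.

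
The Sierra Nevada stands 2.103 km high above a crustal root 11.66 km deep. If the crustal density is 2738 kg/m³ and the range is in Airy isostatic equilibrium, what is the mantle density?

3230 kg/m³

Airy balance: ρ_c h = (ρ_m − ρ_c) r → ρ_m = ρ_c (1 + h/r).
ρ_m = 2738 × (1 + 2.103 km/11.66 km) = 3230 kg/m³.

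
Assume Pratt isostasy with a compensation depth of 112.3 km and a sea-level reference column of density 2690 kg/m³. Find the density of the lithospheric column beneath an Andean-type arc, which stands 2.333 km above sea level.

2640 kg/m³

Pratt balance: ρ_ref D = ρ (D + h).
ρ = ρ_ref D/(D + h) = 2690 × 112.3 km/(112.3 km + 2.333 km) = 2640 kg/m³.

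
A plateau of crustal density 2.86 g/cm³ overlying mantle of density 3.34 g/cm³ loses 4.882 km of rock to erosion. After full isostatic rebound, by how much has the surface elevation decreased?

Rebound u = e ρ_c/ρ_m = 4.882 km × 2.86/3.34 = 4.18 km.
Net surface drop = e − u = 4.882 km − 4.18 km = e (ρ_m − ρ_c)/ρ_m = 0.702 km.

0.702 km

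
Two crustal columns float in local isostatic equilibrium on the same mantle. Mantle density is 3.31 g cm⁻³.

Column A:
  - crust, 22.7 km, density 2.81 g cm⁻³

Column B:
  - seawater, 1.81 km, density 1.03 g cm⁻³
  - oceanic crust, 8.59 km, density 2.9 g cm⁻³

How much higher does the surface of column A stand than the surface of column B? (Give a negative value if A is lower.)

1.12 km

For any compensation level in the mantle, the mantle terms cancel and isostasy reduces to e = (Σt_A − Σt_B) − (Σ(ρt)_A − Σ(ρt)_B) / ρ_m.
Σt_A = 22.7 km; Σt_B = 10.4 km; Σ(ρt)_A = 63.787; Σ(ρt)_B = 26.7753 (in km·g cm⁻³).
e = (22.7 − 10.4) − (63.787 − 26.7753) / 3.31 = 1.12 km.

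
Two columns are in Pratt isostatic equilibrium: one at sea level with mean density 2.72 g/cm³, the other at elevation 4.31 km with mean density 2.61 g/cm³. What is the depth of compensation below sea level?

ρ_ref D = ρ (D + h) → D (ρ_ref − ρ) = ρ h.
D = ρ h/(ρ_ref − ρ) = 2.61 × 4.31 km/(2.72 − 2.61) = 102 km.

102 km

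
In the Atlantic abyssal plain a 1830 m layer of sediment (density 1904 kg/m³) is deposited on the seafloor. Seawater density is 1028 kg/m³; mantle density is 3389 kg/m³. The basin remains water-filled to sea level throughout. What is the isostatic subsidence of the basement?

679 m

Submarine loading: the sediment displaces seawater, and the subsidence is in turn flooded, so s (ρ_m − ρ_w) = t (ρ_sed − ρ_w).
s = 1830 m × (1904 − 1028) / (3389 − 1028) = 679 m.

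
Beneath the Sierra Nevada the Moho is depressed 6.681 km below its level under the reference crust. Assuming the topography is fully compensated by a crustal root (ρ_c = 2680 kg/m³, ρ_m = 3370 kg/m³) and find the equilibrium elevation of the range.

1.72 km

By Archimedes' principle applied to the lithosphere: ρ_c h = (ρ_m − ρ_c) r.
h = r (ρ_m − ρ_c) / ρ_c = 6.681 km × (3370 − 2680) / 2680 = 1.72 km.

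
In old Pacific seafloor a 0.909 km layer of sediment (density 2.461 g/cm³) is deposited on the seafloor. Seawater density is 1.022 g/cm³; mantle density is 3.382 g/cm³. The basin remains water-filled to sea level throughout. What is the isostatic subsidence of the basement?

Submarine loading: the sediment displaces seawater, and the subsidence is in turn flooded, so s (ρ_m − ρ_w) = t (ρ_sed − ρ_w).
s = 0.909 km × (2.461 − 1.022) / (3.382 − 1.022) = 0.554 km.

0.554 km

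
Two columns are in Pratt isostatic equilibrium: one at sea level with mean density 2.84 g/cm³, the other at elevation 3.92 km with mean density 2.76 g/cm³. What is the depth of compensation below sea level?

ρ_ref D = ρ (D + h) → D (ρ_ref − ρ) = ρ h.
D = ρ h/(ρ_ref − ρ) = 2.76 × 3.92 km/(2.84 − 2.76) = 135 km.

135 km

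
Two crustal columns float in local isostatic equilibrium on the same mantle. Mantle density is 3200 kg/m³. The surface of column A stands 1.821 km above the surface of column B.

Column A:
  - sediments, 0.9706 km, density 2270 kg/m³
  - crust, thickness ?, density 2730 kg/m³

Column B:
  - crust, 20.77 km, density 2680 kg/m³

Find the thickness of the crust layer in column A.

33.5 km

Take the compensation level at the base of the deeper column (depth z_c below the surface of column A) and equate Σ ρ_i t_i down to z_c; mantle fills any gap and the z_c terms cancel.
Column A: 0.9706×2270 + x×2730 + (z_c − 0.9706 − x)×3200
Column B: 1.821×0 + 20.77×2680 + (z_c − 1.821 − 20.77)×3200
The z_c×3200 term appears on both sides and cancels. Collect the known terms of each column as K = Σ(ρt)_known − 3200 × (depth of known layers): K_A = 2203.262 − 3200×0.9706 = −902.658; K_B = 55663.6 − 3200×(1.821 + 20.77) = −16627.6.
Balance: K_A − x×(3200 − 2730) = K_B, so x = (K_A − K_B)/(3200 − 2730) = 15724.9/470 = 33.5 km.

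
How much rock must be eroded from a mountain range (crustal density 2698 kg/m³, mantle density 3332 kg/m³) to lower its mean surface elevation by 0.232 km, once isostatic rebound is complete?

1.22 km

Net drop Δ = e − u = e − e ρ_c/ρ_m = e (ρ_m − ρ_c)/ρ_m.
e = Δ ρ_m/(ρ_m − ρ_c) = 0.232 km × 3332/634 = 1.22 km.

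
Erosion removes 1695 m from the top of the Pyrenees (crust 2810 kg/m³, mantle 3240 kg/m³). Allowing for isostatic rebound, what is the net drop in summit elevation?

225 m

Rebound u = e ρ_c/ρ_m = 1695 m × 2810/3240 = 1470 m.
Net surface drop = e − u = 1695 m − 1470 m = e (ρ_m − ρ_c)/ρ_m = 225 m.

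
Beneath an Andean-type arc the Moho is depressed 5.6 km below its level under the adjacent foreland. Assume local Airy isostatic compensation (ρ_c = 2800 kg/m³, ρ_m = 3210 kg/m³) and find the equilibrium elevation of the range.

0.82 km

By Archimedes' principle applied to the lithosphere: ρ_c h = (ρ_m − ρ_c) r.
h = r (ρ_m − ρ_c) / ρ_c = 5.6 km × (3210 − 2800) / 2800 = 0.82 km.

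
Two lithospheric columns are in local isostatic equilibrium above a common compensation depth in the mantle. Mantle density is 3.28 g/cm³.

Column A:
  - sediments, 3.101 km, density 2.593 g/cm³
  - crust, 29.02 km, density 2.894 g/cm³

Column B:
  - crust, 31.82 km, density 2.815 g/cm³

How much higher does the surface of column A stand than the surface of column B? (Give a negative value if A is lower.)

For any compensation level in the mantle, the mantle terms cancel and isostasy reduces to e = (Σt_A − Σt_B) − (Σ(ρt)_A − Σ(ρt)_B) / ρ_m.
Σt_A = 32.121 km; Σt_B = 31.82 km; Σ(ρt)_A = 92.024773; Σ(ρt)_B = 89.5733 (in km·g/cm³).
e = (32.121 − 31.82) − (92.024773 − 89.5733) / 3.28 = −0.446 km.

−0.446 km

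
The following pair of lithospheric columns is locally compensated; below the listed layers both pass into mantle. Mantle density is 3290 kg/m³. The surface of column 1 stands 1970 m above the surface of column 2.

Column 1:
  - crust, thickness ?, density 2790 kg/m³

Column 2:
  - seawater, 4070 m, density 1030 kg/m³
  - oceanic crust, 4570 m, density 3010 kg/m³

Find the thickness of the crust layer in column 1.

33900 m

Take the compensation level at the base of the deeper column (depth z_c below the surface of column 1) and equate Σ ρ_i t_i down to z_c; mantle fills any gap and the z_c terms cancel.
Column 1: x×2790 + (z_c − 0 − x)×3290
Column 2: 1970×0 + 4070×1030 + 4570×3010 + (z_c − 1970 − 8640)×3290
The z_c×3290 term appears on both sides and cancels. Collect the known terms of each column as K = Σ(ρt)_known − 3290 × (depth of known layers): K_1 = 0 − 3290×0 = 0; K_2 = 17947800 − 3290×(1970 + 8640) = −16959100.
Balance: K_1 − x×(3290 − 2790) = K_2, so x = (K_1 − K_2)/(3290 − 2790) = 16959100/500 = 33900 m.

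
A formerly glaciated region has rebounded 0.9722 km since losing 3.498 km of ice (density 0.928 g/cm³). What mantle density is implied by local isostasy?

3.34 g/cm³

ρ_m = ρ_ice t / u = 0.928 × 3.498 km/0.9722 km = 3.34 g/cm³.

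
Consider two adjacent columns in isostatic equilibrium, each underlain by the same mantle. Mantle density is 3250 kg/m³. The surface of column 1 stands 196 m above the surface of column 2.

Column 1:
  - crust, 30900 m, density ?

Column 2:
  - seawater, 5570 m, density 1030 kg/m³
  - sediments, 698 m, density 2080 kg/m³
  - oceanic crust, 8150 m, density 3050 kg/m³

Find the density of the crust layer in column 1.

2750 kg/m³

Take the compensation level at the base of the deeper column (depth z_c below the surface of column 1) and equate Σ ρ_i t_i down to z_c; mantle fills any gap and the z_c terms cancel.
Column 1: 30900×ρ + (z_c − 30900)×3250
Column 2: 196×0 + 5570×1030 + 698×2080 + 8150×3050 + (z_c − 196 − 14418)×3250
The z_c×3250 term appears on both sides and cancels. Collect the known terms of each column as K = Σ(ρt)_known − 3250 × (depth of known layers): K_1 = 0 − 3250×30900 = −100425000; K_2 = 32046440 − 3250×(196 + 14418) = −15449060.
Balance: K_1 + 30900×ρ = K_2, so ρ = (K_2 − K_1)/30900 = 84975900/30900 = 2750 kg/m³.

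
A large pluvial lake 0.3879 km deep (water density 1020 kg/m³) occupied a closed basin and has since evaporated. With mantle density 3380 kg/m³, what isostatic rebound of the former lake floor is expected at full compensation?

u = d ρ_w/ρ_m = 0.3879 km × 1020/3380 = 0.117 km.

0.117 km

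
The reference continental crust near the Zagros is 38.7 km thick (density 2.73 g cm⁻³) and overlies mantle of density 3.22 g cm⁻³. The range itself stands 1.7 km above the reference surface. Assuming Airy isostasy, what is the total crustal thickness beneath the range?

Root depth r = h ρ_c / (ρ_m − ρ_c) = 1.7 km × 2.73 / 0.49 = 9.471 km.
Total thickness = T + h + r = 38.7 km + 1.7 km + 9.471 km = 49.9 km.

49.9 km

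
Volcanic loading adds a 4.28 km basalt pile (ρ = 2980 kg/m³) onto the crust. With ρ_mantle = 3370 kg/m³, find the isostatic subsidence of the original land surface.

3.78 km

Subaerial loading: s = t ρ_load / ρ_m.
s = 4.28 km × 2980/3370 = 3.78 km.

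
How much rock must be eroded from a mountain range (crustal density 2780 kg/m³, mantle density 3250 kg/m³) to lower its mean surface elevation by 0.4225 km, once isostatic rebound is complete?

2.92 km

Net drop Δ = e − u = e − e ρ_c/ρ_m = e (ρ_m − ρ_c)/ρ_m.
e = Δ ρ_m/(ρ_m − ρ_c) = 0.4225 km × 3250/470 = 2.92 km.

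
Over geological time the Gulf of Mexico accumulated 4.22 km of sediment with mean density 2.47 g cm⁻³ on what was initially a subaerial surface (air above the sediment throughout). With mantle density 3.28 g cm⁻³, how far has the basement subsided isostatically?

Subaerial load: s = t ρ_sed / ρ_m = 4.22 km × 2.47/3.28 = 3.18 km.

3.18 km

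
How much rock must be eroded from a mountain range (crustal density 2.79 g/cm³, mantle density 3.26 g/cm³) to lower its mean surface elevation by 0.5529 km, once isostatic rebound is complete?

Net drop Δ = e − u = e − e ρ_c/ρ_m = e (ρ_m − ρ_c)/ρ_m.
e = Δ ρ_m/(ρ_m − ρ_c) = 0.5529 km × 3.26/0.47 = 3.84 km.

3.84 km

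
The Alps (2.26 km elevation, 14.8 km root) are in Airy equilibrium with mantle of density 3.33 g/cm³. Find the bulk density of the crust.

2.89 g/cm³

ρ_c h = (ρ_m − ρ_c) r → ρ_c (h + r) = ρ_m r → ρ_c = ρ_m r / (h + r).
ρ_c = 3.33 × 14.8 km / (2.26 km + 14.8 km) = 2.89 g/cm³.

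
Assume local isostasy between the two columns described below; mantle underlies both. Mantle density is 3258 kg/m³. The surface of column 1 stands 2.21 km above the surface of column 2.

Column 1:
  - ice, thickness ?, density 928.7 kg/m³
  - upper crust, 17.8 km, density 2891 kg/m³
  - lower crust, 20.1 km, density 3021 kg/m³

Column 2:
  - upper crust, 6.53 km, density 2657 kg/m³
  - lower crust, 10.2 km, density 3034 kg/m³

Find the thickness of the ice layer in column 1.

0.907 km

Take the compensation level at the base of the deeper column (depth z_c below the surface of column 1) and equate Σ ρ_i t_i down to z_c; mantle fills any gap and the z_c terms cancel.
Column 1: x×928.7 + 17.8×2891 + 20.1×3021 + (z_c − 37.9 − x)×3258
Column 2: 2.21×0 + 6.53×2657 + 10.2×3034 + (z_c − 2.21 − 16.73)×3258
The z_c×3258 term appears on both sides and cancels. Collect the known terms of each column as K = Σ(ρt)_known − 3258 × (depth of known layers): K_1 = 112181.9 − 3258×37.9 = −11296.3; K_2 = 48297.01 − 3258×(2.21 + 16.73) = −13409.51.
Balance: K_1 − x×(3258 − 928.7) = K_2, so x = (K_1 − K_2)/(3258 − 928.7) = 2113.21/2329.3 = 0.907 km.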